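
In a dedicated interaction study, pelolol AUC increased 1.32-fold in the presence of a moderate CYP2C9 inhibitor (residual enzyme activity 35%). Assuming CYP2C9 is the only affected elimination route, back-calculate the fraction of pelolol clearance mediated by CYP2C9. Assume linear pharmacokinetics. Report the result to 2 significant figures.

Let x = fm,CYP2C9. Because AUC ∝ 1/CL, relative clearance fell to 1/1.32 = 0.7576.
Only the CYP2C9 route changed, so 0.7576 = x·0.35 + (1 − x), giving x = 0.37.

0.37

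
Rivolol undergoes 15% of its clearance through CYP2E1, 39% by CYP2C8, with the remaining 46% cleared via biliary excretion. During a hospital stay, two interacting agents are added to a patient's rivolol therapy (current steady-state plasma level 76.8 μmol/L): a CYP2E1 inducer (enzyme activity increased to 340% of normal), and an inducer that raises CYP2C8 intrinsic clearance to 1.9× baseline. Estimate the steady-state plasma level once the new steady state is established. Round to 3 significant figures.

44.9 μmol/L

The CYP2E1 pathway (15% of clearance) rises to 3.4× activity: 0.15 × 3.4 = 0.51.
The CYP2C8 pathway (39% of clearance) rises to 1.9× activity: 0.39 × 1.9 = 0.741.
The remaining 46% of clearance is unaffected.
Relative clearance = 0.51 + 0.741 + 0.46 = 1.711.
Dividing the baseline by the relative clearance: 76.8 / 1.711 = 44.9 μmol/L.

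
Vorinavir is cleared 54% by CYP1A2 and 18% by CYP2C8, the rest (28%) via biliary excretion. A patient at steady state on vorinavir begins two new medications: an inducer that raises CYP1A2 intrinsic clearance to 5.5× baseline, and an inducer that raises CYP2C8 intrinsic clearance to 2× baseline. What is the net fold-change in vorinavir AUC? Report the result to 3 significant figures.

The CYP1A2 pathway (54% of clearance) is boosted to 5.5× activity: 0.54 × 5.5 = 2.97.
The CYP2C8 pathway (18% of clearance) is boosted to 2× activity: 0.18 × 2 = 0.36.
The remaining 28% of clearance is unaffected.
New clearance relative to baseline: 2.97 + 0.36 + 0.28 = 3.61.
Because AUC varies inversely with clearance, the combined effect is 1 / 3.61 = 0.277.

0.277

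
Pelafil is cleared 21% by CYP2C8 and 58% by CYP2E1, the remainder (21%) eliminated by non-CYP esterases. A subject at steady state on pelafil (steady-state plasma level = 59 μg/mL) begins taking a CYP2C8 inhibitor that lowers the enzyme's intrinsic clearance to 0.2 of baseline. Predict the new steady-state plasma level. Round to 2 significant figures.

71 μg/mL

The CYP2C8 pathway (21% of clearance) drops to 0.2× activity: 0.21 × 0.2 = 0.042.
CYP2E1 (58%) and the residual 21% are unaffected.
New clearance relative to baseline: 0.042 + 0.58 + 0.21 = 0.832.
New steady-state plasma level = baseline ÷ relative clearance = 59 / 0.832 = 71 μg/mL.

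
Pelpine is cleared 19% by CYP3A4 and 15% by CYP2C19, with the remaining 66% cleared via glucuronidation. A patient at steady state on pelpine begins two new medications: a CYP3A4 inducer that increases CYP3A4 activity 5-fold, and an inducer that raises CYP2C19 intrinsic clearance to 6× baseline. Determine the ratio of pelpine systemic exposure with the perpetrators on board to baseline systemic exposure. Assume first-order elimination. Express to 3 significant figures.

The CYP3A4 pathway (19% of clearance) is boosted to 5× activity: 0.19 × 5 = 0.95.
The CYP2C19 pathway (15% of clearance) increases to 6× activity: 0.15 × 6 = 0.9.
Non-CYP routes (66%) are unchanged.
CL_new/CL_old = 0.95 + 0.9 + 0.66 = 2.51.
Because systemic exposure varies inversely with clearance, the combined effect is 1 / 2.51 = 0.398.

0.398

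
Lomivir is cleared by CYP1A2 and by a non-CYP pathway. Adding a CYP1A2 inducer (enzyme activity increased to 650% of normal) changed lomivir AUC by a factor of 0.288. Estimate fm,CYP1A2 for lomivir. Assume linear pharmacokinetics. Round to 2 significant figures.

Write x for the fraction cleared via CYP1A2. The observed AUC change means clearance rose to 1/0.288 = 3.472 of baseline.
Setting x·6.5 + (1 − x) = 3.472 and solving: x = (3.472 − 1)/(6.5 − 1) = 0.45.

0.45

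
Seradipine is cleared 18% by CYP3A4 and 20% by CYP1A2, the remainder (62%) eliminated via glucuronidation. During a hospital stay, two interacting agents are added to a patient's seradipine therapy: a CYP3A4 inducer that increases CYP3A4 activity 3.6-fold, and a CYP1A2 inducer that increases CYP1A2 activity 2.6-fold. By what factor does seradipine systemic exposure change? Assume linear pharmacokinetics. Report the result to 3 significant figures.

0.559

The CYP3A4 pathway (18% of clearance) increases to 3.6× activity: 0.18 × 3.6 = 0.648.
The CYP1A2 pathway (20% of clearance) increases to 2.6× activity: 0.2 × 2.6 = 0.52.
Non-CYP routes (62%) are unchanged.
New clearance relative to baseline: 0.648 + 0.52 + 0.62 = 1.788.
Net systemic exposure ratio = 1 / 1.788 = 0.559.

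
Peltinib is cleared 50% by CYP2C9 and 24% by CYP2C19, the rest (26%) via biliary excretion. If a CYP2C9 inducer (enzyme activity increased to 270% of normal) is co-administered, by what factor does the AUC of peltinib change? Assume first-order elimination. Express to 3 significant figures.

0.541

CYP2C9: 0.5 × 2.7 = 1.35
CYP2C19: 0.24 (unchanged)
Other: 0.26 (unchanged)
Relative clearance = 1.35 + 0.24 + 0.26 = 1.85.
Since AUC ∝ 1/CL, the ratio is 1 / 1.85 = 0.541.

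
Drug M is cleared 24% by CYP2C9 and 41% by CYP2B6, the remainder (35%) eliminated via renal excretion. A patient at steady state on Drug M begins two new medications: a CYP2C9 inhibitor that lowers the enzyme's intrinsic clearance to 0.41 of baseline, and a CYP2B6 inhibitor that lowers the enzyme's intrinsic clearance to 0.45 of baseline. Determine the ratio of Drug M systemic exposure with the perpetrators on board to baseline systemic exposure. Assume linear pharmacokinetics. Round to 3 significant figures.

CYP2C9: 0.24 × 0.41 = 0.0984
CYP2B6: 0.41 × 0.45 = 0.1845
Other: 0.35 (unchanged)
New clearance relative to baseline: 0.0984 + 0.1845 + 0.35 = 0.6329.
Systemic exposure ∝ 1/CL: fold-change = 1 / 0.6329 = 1.58.

1.58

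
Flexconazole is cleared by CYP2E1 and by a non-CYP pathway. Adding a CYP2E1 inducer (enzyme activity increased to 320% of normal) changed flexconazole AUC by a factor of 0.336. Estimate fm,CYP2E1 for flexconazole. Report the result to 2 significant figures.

0.90

Let x = fm,CYP2E1. Because AUC ∝ 1/CL, relative clearance rose to 1/0.336 = 2.976.
Setting x·3.2 + (1 − x) = 2.976 and solving: x = (2.976 − 1)/(3.2 − 1) = 0.90.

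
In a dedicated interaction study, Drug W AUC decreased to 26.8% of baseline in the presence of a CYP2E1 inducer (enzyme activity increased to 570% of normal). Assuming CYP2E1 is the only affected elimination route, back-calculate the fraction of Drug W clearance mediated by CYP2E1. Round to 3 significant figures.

CL'/CL = 1 / 0.268 = 3.731
5.7·fm + (1 − fm) = 3.731
fm = (3.731 − 1) / (5.7 − 1) = 0.581

0.581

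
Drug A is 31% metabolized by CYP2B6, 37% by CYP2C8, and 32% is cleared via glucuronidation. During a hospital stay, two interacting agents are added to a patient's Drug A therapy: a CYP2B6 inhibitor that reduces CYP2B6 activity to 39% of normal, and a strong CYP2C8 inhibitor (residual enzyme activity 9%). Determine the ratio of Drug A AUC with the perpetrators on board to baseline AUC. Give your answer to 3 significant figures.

CYP2B6: 0.31 × 0.39 = 0.1209
CYP2C8: 0.37 × 0.09 = 0.0333
Other: 0.32 (unchanged)
CL_new/CL_old = 0.1209 + 0.0333 + 0.32 = 0.4742.
Net AUC ratio = 1 / 0.4742 = 2.11.

2.11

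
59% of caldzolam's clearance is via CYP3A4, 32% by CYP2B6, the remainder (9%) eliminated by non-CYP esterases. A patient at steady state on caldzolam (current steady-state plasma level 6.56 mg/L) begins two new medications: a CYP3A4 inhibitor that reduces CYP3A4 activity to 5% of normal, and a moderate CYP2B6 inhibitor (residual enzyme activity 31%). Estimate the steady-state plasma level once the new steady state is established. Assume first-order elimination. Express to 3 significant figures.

The CYP3A4 pathway (59% of clearance) drops to 0.05× activity: 0.59 × 0.05 = 0.0295.
The CYP2B6 pathway (32% of clearance) is reduced to 0.31× activity: 0.32 × 0.31 = 0.0992.
Non-CYP routes (9%) are unchanged.
New clearance relative to baseline: 0.0295 + 0.0992 + 0.09 = 0.2187.
Steady-state plasma level ∝ 1/CL: new value = 6.56 / 0.2187 = 30.0 mg/L.

30.0 mg/L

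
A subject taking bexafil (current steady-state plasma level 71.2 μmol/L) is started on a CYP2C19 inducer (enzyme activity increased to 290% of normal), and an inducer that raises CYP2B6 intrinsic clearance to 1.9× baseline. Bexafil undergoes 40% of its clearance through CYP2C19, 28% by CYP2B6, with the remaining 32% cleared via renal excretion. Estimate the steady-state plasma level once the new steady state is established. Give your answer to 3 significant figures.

35.4 μmol/L

The CYP2C19 pathway (40% of clearance) increases to 2.9× activity: 0.4 × 2.9 = 1.16.
The CYP2B6 pathway (28% of clearance) increases to 1.9× activity: 0.28 × 1.9 = 0.532.
Non-CYP routes (32%) are unchanged.
CL_new/CL_old = 1.16 + 0.532 + 0.32 = 2.012.
Dividing the baseline by the relative clearance: 71.2 / 2.012 = 35.4 μmol/L.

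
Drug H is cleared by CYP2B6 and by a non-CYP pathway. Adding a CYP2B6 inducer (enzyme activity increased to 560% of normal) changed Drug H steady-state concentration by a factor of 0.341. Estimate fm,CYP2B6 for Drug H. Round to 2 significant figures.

0.42

Let x = fm,CYP2B6. Because steady-state concentration ∝ 1/CL, relative clearance rose to 1/0.341 = 2.933.
Only the CYP2B6 route changed, so 2.933 = x·5.6 + (1 − x), giving x = 0.42.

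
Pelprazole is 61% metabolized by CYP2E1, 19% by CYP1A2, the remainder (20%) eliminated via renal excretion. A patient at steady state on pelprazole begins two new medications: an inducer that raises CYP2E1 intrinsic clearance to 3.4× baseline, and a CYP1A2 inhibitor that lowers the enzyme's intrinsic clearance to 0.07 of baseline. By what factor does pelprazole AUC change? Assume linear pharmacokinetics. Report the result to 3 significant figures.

0.437

CYP2E1: 0.61 × 3.4 = 2.074
CYP1A2: 0.19 × 0.07 = 0.0133
Other: 0.2 (unchanged)
CL_new/CL_old = 2.074 + 0.0133 + 0.2 = 2.2873.
AUC ∝ 1/CL: fold-change = 1 / 2.2873 = 0.437.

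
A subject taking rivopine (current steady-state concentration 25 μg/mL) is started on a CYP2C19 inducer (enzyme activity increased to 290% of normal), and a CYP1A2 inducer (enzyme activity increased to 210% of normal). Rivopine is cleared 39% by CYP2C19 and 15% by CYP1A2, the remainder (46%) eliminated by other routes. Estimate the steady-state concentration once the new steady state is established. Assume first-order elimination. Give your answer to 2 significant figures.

13 μg/mL

CYP2C19: 0.39 × 2.9 = 1.131
CYP1A2: 0.15 × 2.1 = 0.315
Other: 0.46 (unchanged)
New clearance relative to baseline: 1.131 + 0.315 + 0.46 = 1.906.
New steady-state concentration = 25 / 1.906 = 13 μg/mL (concentration scales inversely with clearance).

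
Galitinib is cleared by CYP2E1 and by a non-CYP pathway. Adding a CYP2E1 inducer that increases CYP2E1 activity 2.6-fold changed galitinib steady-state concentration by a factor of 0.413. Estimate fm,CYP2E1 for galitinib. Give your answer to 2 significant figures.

0.89

Write x for the fraction cleared via CYP2E1. The observed steady-state concentration change means clearance rose to 1/0.413 = 2.421 of baseline.
Setting x·2.6 + (1 − x) = 2.421 and solving: x = (2.421 − 1)/(2.6 − 1) = 0.89.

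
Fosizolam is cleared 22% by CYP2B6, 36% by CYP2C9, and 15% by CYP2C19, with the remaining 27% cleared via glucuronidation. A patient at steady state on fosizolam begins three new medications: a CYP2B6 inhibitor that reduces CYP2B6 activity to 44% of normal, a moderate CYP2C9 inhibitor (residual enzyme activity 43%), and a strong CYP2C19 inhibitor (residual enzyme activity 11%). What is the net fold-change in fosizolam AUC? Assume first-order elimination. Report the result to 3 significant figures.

1.86

CYP2B6: 0.22 × 0.44 = 0.0968
CYP2C9: 0.36 × 0.43 = 0.1548
CYP2C19: 0.15 × 0.11 = 0.0165
Other: 0.27 (unchanged)
New clearance relative to baseline: 0.0968 + 0.1548 + 0.0165 + 0.27 = 0.5381.
Because AUC varies inversely with clearance, the combined effect is 1 / 0.5381 = 1.86.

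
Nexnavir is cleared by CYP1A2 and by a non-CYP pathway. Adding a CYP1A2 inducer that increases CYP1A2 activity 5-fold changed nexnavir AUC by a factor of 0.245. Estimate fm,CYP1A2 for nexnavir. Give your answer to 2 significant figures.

0.77

CL'/CL = 1 / 0.245 = 4.082
5·fm + (1 − fm) = 4.082
fm = (4.082 − 1) / (5 − 1) = 0.77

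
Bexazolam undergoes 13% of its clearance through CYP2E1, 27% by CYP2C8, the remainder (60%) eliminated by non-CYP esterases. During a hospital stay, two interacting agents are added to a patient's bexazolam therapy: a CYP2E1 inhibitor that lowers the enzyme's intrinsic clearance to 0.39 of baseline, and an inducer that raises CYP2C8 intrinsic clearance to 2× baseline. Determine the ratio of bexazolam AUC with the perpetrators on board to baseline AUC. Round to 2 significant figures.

CYP2E1: 0.13 × 0.39 = 0.0507
CYP2C8: 0.27 × 2 = 0.54
Other: 0.6 (unchanged)
New clearance relative to baseline: 0.0507 + 0.54 + 0.6 = 1.1907.
Net AUC ratio = 1 / 1.1907 = 0.84.

0.84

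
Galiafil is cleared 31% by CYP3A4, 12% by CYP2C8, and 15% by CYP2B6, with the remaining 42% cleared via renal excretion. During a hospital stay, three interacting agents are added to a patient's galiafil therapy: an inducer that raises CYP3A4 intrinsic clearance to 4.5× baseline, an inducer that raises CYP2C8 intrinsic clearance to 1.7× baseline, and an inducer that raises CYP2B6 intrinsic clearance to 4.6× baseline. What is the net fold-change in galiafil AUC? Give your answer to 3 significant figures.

0.369

CYP3A4: 0.31 × 4.5 = 1.395
CYP2C8: 0.12 × 1.7 = 0.204
CYP2B6: 0.15 × 4.6 = 0.69
Other: 0.42 (unchanged)
New clearance relative to baseline: 1.395 + 0.204 + 0.69 + 0.42 = 2.709.
Because AUC varies inversely with clearance, the combined effect is 1 / 2.709 = 0.369.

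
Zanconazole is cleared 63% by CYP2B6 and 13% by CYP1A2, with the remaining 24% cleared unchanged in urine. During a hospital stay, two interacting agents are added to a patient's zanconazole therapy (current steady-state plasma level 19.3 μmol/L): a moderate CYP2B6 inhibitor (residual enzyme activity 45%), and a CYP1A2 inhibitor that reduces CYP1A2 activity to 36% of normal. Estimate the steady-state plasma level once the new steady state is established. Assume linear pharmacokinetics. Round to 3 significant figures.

The CYP2B6 pathway (63% of clearance) is reduced to 0.45× activity: 0.63 × 0.45 = 0.2835.
The CYP1A2 pathway (13% of clearance) falls to 0.36× activity: 0.13 × 0.36 = 0.0468.
The remaining 24% of clearance is unaffected.
CL_new/CL_old = 0.2835 + 0.0468 + 0.24 = 0.5703.
New steady-state plasma level = 19.3 / 0.5703 = 33.8 μmol/L (concentration scales inversely with clearance).

33.8 μmol/L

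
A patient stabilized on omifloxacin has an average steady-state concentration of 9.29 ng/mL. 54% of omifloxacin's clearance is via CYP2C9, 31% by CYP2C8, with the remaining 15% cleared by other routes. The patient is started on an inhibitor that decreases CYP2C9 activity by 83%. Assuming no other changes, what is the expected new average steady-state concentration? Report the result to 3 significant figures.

16.8 ng/mL

CYP2C9: 0.54 × 0.17 = 0.0918
CYP2C8: 0.31 (unchanged)
Other: 0.15 (unchanged)
Relative clearance = 0.0918 + 0.31 + 0.15 = 0.5518.
Average steady-state concentration ∝ 1/CL, so new value = 9.29 / 0.5518 = 16.8 ng/mL.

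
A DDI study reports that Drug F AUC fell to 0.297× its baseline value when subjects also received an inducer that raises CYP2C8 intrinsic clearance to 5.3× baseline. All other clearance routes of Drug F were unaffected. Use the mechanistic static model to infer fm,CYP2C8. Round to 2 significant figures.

CL'/CL = 1 / 0.297 = 3.367
5.3·fm + (1 − fm) = 3.367
fm = (3.367 − 1) / (5.3 − 1) = 0.55

0.55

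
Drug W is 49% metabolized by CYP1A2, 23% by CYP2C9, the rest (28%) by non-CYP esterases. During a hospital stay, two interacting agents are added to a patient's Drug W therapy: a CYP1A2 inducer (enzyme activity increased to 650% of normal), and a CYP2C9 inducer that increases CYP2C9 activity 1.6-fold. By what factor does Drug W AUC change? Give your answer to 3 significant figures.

0.261

CYP1A2: 0.49 × 6.5 = 3.185
CYP2C9: 0.23 × 1.6 = 0.368
Other: 0.28 (unchanged)
Relative clearance = 3.185 + 0.368 + 0.28 = 3.833.
AUC ∝ 1/CL: fold-change = 1 / 3.833 = 0.261.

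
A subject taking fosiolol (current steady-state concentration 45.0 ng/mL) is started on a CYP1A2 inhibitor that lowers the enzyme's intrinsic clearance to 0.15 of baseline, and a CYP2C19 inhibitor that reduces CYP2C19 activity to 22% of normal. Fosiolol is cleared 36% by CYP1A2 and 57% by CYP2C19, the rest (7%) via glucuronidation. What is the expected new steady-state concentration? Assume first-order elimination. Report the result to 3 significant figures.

180 ng/mL

The CYP1A2 pathway (36% of clearance) drops to 0.15× activity: 0.36 × 0.15 = 0.054.
The CYP2C19 pathway (57% of clearance) drops to 0.22× activity: 0.57 × 0.22 = 0.1254.
Non-CYP routes (7%) are unchanged.
CL_new/CL_old = 0.054 + 0.1254 + 0.07 = 0.2494.
Dividing the baseline by the relative clearance: 45.0 / 0.2494 = 180 ng/mL.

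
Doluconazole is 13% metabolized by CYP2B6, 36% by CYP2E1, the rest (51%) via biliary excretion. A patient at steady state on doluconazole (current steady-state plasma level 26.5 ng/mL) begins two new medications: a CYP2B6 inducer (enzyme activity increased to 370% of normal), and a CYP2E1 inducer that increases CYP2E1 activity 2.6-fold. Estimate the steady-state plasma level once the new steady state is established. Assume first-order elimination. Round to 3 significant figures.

13.8 ng/mL

CYP2B6: 0.13 × 3.7 = 0.481
CYP2E1: 0.36 × 2.6 = 0.936
Other: 0.51 (unchanged)
Relative clearance = 0.481 + 0.936 + 0.51 = 1.927.
New steady-state plasma level = 26.5 / 1.927 = 13.8 ng/mL (concentration scales inversely with clearance).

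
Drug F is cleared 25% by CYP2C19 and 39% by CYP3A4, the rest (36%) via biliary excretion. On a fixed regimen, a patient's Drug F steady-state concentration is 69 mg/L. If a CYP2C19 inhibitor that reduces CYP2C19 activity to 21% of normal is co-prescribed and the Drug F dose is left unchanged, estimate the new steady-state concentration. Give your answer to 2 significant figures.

The CYP2C19 pathway (25% of clearance) is reduced to 0.21× activity: 0.25 × 0.21 = 0.0525.
CYP3A4 (39%) and the residual 36% are unaffected.
New clearance relative to baseline: 0.0525 + 0.39 + 0.36 = 0.8025.
New steady-state concentration = baseline ÷ relative clearance = 69 / 0.8025 = 86 mg/L.

86 mg/L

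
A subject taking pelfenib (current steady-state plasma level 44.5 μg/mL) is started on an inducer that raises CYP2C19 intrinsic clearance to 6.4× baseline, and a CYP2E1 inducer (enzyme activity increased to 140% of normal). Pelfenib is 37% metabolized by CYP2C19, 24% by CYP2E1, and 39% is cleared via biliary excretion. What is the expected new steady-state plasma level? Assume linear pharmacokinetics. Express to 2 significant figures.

14 μg/mL

The CYP2C19 pathway (37% of clearance) increases to 6.4× activity: 0.37 × 6.4 = 2.368.
The CYP2E1 pathway (24% of clearance) rises to 1.4× activity: 0.24 × 1.4 = 0.336.
The remaining 39% of clearance is unaffected.
Relative clearance = 2.368 + 0.336 + 0.39 = 3.094.
New steady-state plasma level = 44.5 / 3.094 = 14 μg/mL (concentration scales inversely with clearance).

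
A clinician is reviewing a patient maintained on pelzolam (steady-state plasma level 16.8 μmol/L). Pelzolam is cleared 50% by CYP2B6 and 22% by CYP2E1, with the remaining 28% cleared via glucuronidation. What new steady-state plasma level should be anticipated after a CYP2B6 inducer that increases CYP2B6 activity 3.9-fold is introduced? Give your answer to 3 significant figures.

CYP2B6: 0.5 × 3.9 = 1.95
CYP2E1: 0.22 (unchanged)
Other: 0.28 (unchanged)
Relative clearance = 1.95 + 0.22 + 0.28 = 2.45.
New steady-state plasma level = baseline ÷ relative clearance = 16.8 / 2.45 = 6.86 μmol/L.

6.86 μmol/L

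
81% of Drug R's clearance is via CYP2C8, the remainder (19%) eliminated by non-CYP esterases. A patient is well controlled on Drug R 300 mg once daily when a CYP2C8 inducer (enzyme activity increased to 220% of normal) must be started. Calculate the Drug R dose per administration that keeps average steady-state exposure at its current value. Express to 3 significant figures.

The CYP2C8 pathway (81% of clearance) increases to 2.2× activity: 0.81 × 2.2 = 1.782.
The remaining 19% of clearance is unaffected.
New clearance relative to baseline: 1.782 + 0.19 = 1.972.
Css,avg = (dose rate)/CL, so holding Css fixed requires dose ∝ CL: 300 × 1.972 = 592 mg.

592 mg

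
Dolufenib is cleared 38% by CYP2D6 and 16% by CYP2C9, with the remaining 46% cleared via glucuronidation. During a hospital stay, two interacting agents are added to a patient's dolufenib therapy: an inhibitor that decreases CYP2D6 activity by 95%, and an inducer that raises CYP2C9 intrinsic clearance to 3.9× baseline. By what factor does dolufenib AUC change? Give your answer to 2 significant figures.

0.91

The CYP2D6 pathway (38% of clearance) is reduced to 0.05× activity: 0.38 × 0.05 = 0.019.
The CYP2C9 pathway (16% of clearance) rises to 3.9× activity: 0.16 × 3.9 = 0.624.
Non-CYP routes (46%) are unchanged.
CL_new/CL_old = 0.019 + 0.624 + 0.46 = 1.103.
Net AUC ratio = 1 / 1.103 = 0.91.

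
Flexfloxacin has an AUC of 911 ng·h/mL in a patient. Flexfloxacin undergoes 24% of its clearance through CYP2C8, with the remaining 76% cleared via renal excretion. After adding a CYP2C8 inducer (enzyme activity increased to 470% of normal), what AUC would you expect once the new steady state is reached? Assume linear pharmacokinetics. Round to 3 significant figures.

483 ng·h/mL

The CYP2C8 pathway (24% of clearance) is boosted to 4.7× activity: 0.24 × 4.7 = 1.128.
The remaining 76% of clearance is unaffected.
New clearance relative to baseline: 1.128 + 0.76 = 1.888.
AUC ∝ 1/CL, so new value = 911 / 1.888 = 483 ng·h/mL.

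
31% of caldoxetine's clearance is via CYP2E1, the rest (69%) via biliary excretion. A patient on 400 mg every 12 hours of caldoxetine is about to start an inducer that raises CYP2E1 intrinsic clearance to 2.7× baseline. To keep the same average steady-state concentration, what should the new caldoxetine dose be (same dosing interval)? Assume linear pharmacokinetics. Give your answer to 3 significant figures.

611 mg

The CYP2E1 pathway (31% of clearance) increases to 2.7× activity: 0.31 × 2.7 = 0.837.
Non-CYP routes (69%) are unchanged.
New clearance relative to baseline: 0.837 + 0.69 = 1.527.
To maintain the same steady-state level, dose must scale with clearance: new dose = 400 × 1.527 = 611 mg.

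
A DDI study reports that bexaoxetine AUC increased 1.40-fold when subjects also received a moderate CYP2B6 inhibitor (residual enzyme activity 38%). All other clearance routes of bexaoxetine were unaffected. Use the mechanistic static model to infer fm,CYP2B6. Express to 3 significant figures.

0.461

Call the CYP2B6 fraction fm. After the interaction, CL_new/CL_old = fm × 0.38 + (1 − fm).
AUC ratio = 1 / (new CL fraction), so new CL fraction = 1 / 1.40 = 0.7143.
fm × 0.38 + 1 − fm = 0.7143  ⇒  fm × (0.38 − 1) = −0.2857  ⇒  fm = 0.461.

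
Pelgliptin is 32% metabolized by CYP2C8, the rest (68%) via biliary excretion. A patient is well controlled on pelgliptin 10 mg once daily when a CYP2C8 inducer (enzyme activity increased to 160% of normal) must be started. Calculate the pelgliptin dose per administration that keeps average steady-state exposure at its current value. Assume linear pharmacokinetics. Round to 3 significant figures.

11.9 mg

The CYP2C8 pathway (32% of clearance) is boosted to 1.6× activity: 0.32 × 1.6 = 0.512.
Non-CYP routes (68%) are unchanged.
CL_new/CL_old = 0.512 + 0.68 = 1.192.
To maintain the same steady-state level, dose must scale with clearance: new dose = 10 × 1.192 = 11.9 mg.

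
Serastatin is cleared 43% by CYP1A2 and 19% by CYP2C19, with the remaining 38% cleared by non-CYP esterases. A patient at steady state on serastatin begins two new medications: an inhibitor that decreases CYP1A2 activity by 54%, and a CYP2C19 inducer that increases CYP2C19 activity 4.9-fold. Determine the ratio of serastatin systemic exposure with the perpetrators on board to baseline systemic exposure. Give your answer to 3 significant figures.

The CYP1A2 pathway (43% of clearance) is reduced to 0.46× activity: 0.43 × 0.46 = 0.1978.
The CYP2C19 pathway (19% of clearance) increases to 4.9× activity: 0.19 × 4.9 = 0.931.
The remaining 38% of clearance is unaffected.
CL_new/CL_old = 0.1978 + 0.931 + 0.38 = 1.5088.
Systemic exposure ∝ 1/CL: fold-change = 1 / 1.5088 = 0.663.

0.663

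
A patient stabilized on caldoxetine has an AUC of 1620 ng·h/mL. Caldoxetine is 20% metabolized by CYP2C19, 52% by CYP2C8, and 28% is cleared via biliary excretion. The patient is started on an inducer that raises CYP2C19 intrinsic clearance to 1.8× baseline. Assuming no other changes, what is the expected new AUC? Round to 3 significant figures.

1.40 × 10³ ng·h/mL

CYP2C19: 0.2 × 1.8 = 0.36
CYP2C8: 0.52 (unchanged)
Other: 0.28 (unchanged)
Relative clearance = 0.36 + 0.52 + 0.28 = 1.16.
New AUC = baseline ÷ relative clearance = 1620 / 1.16 = 1.40 × 10³ ng·h/mL.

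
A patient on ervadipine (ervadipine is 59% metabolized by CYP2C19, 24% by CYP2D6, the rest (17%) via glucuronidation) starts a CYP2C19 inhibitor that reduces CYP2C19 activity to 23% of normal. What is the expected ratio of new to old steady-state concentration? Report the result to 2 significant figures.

The CYP2C19 pathway (59% of clearance) falls to 0.23× activity: 0.59 × 0.23 = 0.1357.
CYP2D6 (24%) and the residual 17% are unaffected.
CL_new/CL_old = 0.1357 + 0.24 + 0.17 = 0.5457.
Steady-state concentration is inversely proportional to clearance, so the fold-change is 1 / 0.5457 = 1.8.

1.8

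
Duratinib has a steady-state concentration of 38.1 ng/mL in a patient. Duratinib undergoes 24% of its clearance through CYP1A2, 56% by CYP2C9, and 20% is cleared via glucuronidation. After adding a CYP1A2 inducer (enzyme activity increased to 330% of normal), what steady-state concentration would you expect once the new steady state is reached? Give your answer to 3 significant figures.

The CYP1A2 pathway (24% of clearance) rises to 3.3× activity: 0.24 × 3.3 = 0.792.
CYP2C9 (56%) and the residual 20% are unaffected.
Relative clearance = 0.792 + 0.56 + 0.2 = 1.552.
With dosing unchanged, steady-state concentration scales as 1/CL: 38.1 / 1.552 = 24.5 ng/mL.

24.5 ng/mL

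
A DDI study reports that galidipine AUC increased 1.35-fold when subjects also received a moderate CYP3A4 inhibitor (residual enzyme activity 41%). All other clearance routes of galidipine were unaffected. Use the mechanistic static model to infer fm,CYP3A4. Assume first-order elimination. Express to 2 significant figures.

0.44

Let x = fm,CYP3A4. Because AUC ∝ 1/CL, relative clearance fell to 1/1.35 = 0.7407.
Only the CYP3A4 route changed, so 0.7407 = x·0.41 + (1 − x), giving x = 0.44.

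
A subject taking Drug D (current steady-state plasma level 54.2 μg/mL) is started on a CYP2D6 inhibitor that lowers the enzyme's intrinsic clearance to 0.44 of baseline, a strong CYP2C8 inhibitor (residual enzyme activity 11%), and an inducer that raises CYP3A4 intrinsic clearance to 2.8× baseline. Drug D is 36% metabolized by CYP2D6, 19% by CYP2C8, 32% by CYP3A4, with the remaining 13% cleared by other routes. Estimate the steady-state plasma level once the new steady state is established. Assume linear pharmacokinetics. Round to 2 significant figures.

45 μg/mL

The CYP2D6 pathway (36% of clearance) drops to 0.44× activity: 0.36 × 0.44 = 0.1584.
The CYP2C8 pathway (19% of clearance) is reduced to 0.11× activity: 0.19 × 0.11 = 0.0209.
The CYP3A4 pathway (32% of clearance) increases to 2.8× activity: 0.32 × 2.8 = 0.896.
The remaining 13% of clearance is unaffected.
New clearance relative to baseline: 0.1584 + 0.0209 + 0.896 + 0.13 = 1.2053.
Dividing the baseline by the relative clearance: 54.2 / 1.2053 = 45 μg/mL.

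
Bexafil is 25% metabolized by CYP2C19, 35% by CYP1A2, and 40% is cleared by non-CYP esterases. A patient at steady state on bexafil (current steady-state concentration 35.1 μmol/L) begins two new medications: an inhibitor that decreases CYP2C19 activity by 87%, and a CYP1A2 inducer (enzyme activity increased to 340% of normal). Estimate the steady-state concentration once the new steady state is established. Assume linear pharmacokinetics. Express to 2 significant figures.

The CYP2C19 pathway (25% of clearance) falls to 0.13× activity: 0.25 × 0.13 = 0.0325.
The CYP1A2 pathway (35% of clearance) increases to 3.4× activity: 0.35 × 3.4 = 1.19.
Non-CYP routes (40%) are unchanged.
CL_new/CL_old = 0.0325 + 1.19 + 0.4 = 1.6225.
New steady-state concentration = 35.1 / 1.6225 = 22 μmol/L (concentration scales inversely with clearance).

22 μmol/L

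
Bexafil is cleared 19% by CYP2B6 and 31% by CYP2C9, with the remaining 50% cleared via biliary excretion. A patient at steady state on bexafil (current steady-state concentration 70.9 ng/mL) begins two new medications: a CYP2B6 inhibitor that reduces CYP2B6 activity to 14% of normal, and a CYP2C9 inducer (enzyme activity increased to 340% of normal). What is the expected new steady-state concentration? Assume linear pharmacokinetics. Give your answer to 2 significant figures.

45 ng/mL

The CYP2B6 pathway (19% of clearance) is reduced to 0.14× activity: 0.19 × 0.14 = 0.0266.
The CYP2C9 pathway (31% of clearance) increases to 3.4× activity: 0.31 × 3.4 = 1.054.
The remaining 50% of clearance is unaffected.
Relative clearance = 0.0266 + 1.054 + 0.5 = 1.5806.
New steady-state concentration = 70.9 / 1.5806 = 45 ng/mL (concentration scales inversely with clearance).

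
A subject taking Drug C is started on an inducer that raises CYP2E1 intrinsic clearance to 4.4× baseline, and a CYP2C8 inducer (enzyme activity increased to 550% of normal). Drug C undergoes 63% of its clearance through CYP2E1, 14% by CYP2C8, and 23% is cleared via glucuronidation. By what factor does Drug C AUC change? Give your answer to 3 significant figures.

The CYP2E1 pathway (63% of clearance) increases to 4.4× activity: 0.63 × 4.4 = 2.772.
The CYP2C8 pathway (14% of clearance) increases to 5.5× activity: 0.14 × 5.5 = 0.77.
The remaining 23% of clearance is unaffected.
CL_new/CL_old = 2.772 + 0.77 + 0.23 = 3.772.
AUC ∝ 1/CL: fold-change = 1 / 3.772 = 0.265.

0.265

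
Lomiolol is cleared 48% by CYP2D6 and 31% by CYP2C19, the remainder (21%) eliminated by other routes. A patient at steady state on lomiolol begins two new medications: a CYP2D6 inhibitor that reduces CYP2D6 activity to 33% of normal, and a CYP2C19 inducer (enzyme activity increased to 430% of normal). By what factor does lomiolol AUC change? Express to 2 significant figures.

The CYP2D6 pathway (48% of clearance) drops to 0.33× activity: 0.48 × 0.33 = 0.1584.
The CYP2C19 pathway (31% of clearance) rises to 4.3× activity: 0.31 × 4.3 = 1.333.
The remaining 21% of clearance is unaffected.
CL_new/CL_old = 0.1584 + 1.333 + 0.21 = 1.7014.
Because AUC varies inversely with clearance, the combined effect is 1 / 1.7014 = 0.59.

0.59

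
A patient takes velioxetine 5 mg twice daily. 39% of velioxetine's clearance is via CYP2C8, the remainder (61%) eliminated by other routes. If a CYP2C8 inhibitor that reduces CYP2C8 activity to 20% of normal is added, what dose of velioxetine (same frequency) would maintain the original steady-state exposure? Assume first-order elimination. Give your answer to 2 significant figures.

CYP2C8: 0.39 × 0.2 = 0.078
Other: 0.61 (unchanged)
New clearance relative to baseline: 0.078 + 0.61 = 0.688.
To maintain the same steady-state level, dose must scale with clearance: new dose = 5 × 0.688 = 3.4 mg.

3.4 mg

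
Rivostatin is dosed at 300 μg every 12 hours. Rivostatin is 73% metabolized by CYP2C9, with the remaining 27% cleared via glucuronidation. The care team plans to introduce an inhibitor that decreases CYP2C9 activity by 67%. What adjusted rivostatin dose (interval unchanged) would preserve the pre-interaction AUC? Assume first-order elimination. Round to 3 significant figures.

CYP2C9: 0.73 × 0.33 = 0.2409
Other: 0.27 (unchanged)
New clearance relative to baseline: 0.2409 + 0.27 = 0.5109.
To maintain the same steady-state level, dose must scale with clearance: new dose = 300 × 0.5109 = 153 μg.

153 μg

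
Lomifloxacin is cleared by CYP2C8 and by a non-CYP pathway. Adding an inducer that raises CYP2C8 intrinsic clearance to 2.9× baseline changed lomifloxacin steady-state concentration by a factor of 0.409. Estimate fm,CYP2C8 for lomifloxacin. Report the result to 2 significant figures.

Let fm be the CYP2C8 fraction. New clearance relative to baseline = fm × 2.9 + (1 − fm).
Steady-state concentration ratio = 1 / (new CL fraction), so new CL fraction = 1 / 0.409 = 2.445.
fm × 2.9 + 1 − fm = 2.445  ⇒  fm × (2.9 − 1) = 1.445  ⇒  fm = 0.76.

0.76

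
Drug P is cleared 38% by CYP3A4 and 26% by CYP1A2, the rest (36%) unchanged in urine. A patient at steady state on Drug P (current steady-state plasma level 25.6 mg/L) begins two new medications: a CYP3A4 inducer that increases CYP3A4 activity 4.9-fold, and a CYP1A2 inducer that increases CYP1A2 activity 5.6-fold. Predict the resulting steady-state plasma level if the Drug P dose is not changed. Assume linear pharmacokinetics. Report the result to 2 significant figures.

The CYP3A4 pathway (38% of clearance) rises to 4.9× activity: 0.38 × 4.9 = 1.862.
The CYP1A2 pathway (26% of clearance) increases to 5.6× activity: 0.26 × 5.6 = 1.456.
Non-CYP routes (36%) are unchanged.
New clearance relative to baseline: 1.862 + 1.456 + 0.36 = 3.678.
Dividing the baseline by the relative clearance: 25.6 / 3.678 = 7.0 mg/L.

7.0 mg/L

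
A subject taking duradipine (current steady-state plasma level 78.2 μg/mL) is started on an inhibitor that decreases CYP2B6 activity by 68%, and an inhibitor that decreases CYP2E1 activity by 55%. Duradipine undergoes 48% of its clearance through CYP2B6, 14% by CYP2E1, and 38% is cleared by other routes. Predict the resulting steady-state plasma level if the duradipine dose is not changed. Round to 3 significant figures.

131 μg/mL

The CYP2B6 pathway (48% of clearance) is reduced to 0.32× activity: 0.48 × 0.32 = 0.1536.
The CYP2E1 pathway (14% of clearance) is reduced to 0.45× activity: 0.14 × 0.45 = 0.063.
Non-CYP routes (38%) are unchanged.
CL_new/CL_old = 0.1536 + 0.063 + 0.38 = 0.5966.
Steady-state plasma level ∝ 1/CL: new value = 78.2 / 0.5966 = 131 μg/mL.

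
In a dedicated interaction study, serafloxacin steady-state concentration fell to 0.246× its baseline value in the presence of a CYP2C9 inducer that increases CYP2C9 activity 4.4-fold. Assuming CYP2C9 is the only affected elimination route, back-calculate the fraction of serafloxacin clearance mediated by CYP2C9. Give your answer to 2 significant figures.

0.90

Let fm be the CYP2C9 fraction. New clearance relative to baseline = fm × 4.4 + (1 − fm).
Steady-state concentration ratio = 1 / (new CL fraction), so new CL fraction = 1 / 0.246 = 4.065.
fm × 4.4 + 1 − fm = 4.065  ⇒  fm × (4.4 − 1) = 3.065  ⇒  fm = 0.90.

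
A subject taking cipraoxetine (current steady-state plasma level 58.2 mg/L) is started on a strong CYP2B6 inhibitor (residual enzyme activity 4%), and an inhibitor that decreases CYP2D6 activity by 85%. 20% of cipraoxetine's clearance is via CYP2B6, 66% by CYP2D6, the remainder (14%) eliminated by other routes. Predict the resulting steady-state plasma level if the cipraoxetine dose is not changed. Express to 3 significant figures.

236 mg/L

CYP2B6: 0.2 × 0.04 = 0.008
CYP2D6: 0.66 × 0.15 = 0.099
Other: 0.14 (unchanged)
New clearance relative to baseline: 0.008 + 0.099 + 0.14 = 0.247.
New steady-state plasma level = 58.2 / 0.247 = 236 mg/L (concentration scales inversely with clearance).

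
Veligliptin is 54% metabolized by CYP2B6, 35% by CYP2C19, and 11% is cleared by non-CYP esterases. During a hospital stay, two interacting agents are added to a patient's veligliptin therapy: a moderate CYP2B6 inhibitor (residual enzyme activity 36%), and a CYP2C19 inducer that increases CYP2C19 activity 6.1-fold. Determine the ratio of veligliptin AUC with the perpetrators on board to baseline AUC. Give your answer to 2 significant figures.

0.41

The CYP2B6 pathway (54% of clearance) is reduced to 0.36× activity: 0.54 × 0.36 = 0.1944.
The CYP2C19 pathway (35% of clearance) is boosted to 6.1× activity: 0.35 × 6.1 = 2.135.
The remaining 11% of clearance is unaffected.
CL_new/CL_old = 0.1944 + 2.135 + 0.11 = 2.4394.
Net AUC ratio = 1 / 2.4394 = 0.41.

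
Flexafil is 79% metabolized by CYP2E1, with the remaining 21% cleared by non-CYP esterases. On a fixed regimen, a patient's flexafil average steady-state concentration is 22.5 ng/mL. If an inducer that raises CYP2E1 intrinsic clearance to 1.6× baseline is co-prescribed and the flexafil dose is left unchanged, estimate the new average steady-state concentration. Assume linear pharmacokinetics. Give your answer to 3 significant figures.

CYP2E1: 0.79 × 1.6 = 1.264
Other: 0.21 (unchanged)
Relative clearance = 1.264 + 0.21 = 1.474.
With dosing unchanged, average steady-state concentration scales as 1/CL: 22.5 / 1.474 = 15.3 ng/mL.

15.3 ng/mL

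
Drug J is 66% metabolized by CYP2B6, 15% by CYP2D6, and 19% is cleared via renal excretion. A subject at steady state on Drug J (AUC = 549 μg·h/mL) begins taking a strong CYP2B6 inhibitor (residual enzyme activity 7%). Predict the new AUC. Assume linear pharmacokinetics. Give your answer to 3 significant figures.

1.42 × 10³ μg·h/mL

CYP2B6: 0.66 × 0.07 = 0.0462
CYP2D6: 0.15 (unchanged)
Other: 0.19 (unchanged)
New clearance relative to baseline: 0.0462 + 0.15 + 0.19 = 0.3862.
AUC ∝ 1/CL, so new value = 549 / 0.3862 = 1.42 × 10³ μg·h/mL.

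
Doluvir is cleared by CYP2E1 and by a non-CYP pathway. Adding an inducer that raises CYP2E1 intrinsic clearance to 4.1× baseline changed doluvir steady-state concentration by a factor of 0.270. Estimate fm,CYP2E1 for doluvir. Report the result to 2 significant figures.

CL'/CL = 1 / 0.270 = 3.704
4.1·fm + (1 − fm) = 3.704
fm = (3.704 − 1) / (4.1 − 1) = 0.87

0.87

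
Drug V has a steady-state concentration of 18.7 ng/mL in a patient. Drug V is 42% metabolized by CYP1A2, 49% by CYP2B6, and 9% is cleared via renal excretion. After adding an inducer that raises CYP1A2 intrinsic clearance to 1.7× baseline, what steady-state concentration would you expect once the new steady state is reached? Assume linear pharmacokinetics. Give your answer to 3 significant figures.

CYP1A2: 0.42 × 1.7 = 0.714
CYP2B6: 0.49 (unchanged)
Other: 0.09 (unchanged)
Relative clearance = 0.714 + 0.49 + 0.09 = 1.294.
With dosing unchanged, steady-state concentration scales as 1/CL: 18.7 / 1.294 = 14.5 ng/mL.

14.5 ng/mL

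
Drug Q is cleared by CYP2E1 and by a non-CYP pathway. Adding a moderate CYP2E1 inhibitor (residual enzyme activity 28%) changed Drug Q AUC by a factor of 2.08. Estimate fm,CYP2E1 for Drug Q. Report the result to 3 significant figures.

0.721

CL'/CL = 1 / 2.08 = 0.4808
0.28·fm + (1 − fm) = 0.4808
fm = (0.4808 − 1) / (0.28 − 1) = 0.721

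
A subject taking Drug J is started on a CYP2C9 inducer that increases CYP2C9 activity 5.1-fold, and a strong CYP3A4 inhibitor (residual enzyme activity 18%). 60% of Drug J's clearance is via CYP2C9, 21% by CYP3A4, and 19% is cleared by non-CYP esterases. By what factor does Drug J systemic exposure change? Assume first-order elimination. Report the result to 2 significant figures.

0.30

The CYP2C9 pathway (60% of clearance) is boosted to 5.1× activity: 0.6 × 5.1 = 3.06.
The CYP3A4 pathway (21% of clearance) is reduced to 0.18× activity: 0.21 × 0.18 = 0.0378.
The remaining 19% of clearance is unaffected.
New clearance relative to baseline: 3.06 + 0.0378 + 0.19 = 3.2878.
Because systemic exposure varies inversely with clearance, the combined effect is 1 / 3.2878 = 0.30.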